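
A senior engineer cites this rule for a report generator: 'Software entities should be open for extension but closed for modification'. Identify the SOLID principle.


This describes the Open/Closed Principle (OCP)

Open/Closed Principle (OCP)


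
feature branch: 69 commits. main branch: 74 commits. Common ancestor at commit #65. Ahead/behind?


Common ancestor: commit #65
feature commits after divergence: 69 - 65 = 4
main commits after divergence: 74 - 65 = 9
feature is 4 commits ahead of main
main is 9 commits ahead of feature

feature ahead: 4, main ahead: 9


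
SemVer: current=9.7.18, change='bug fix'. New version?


Current: 9.7.18
Change category: 'bug fix' → patch bump
SemVer rule: patch bump → increment PATCH (MAJOR and MINOR unchanged)
New: 9.7.19

9.7.19


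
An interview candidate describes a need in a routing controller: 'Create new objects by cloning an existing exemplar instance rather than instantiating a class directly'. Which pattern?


This matches the Prototype pattern

Prototype


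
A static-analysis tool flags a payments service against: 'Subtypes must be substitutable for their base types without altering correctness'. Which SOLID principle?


This describes the Liskov Substitution Principle (LSP)

Liskov Substitution Principle (LSP)


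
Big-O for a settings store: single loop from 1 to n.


Reasoning: one pass through n items
Complexity: O(n)

O(n)


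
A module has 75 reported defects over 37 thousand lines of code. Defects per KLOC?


Defect density = defects / KLOC
Defect density = 75 / 37
Defect density = 2.027 defects/KLOC

2.027 defects/KLOC


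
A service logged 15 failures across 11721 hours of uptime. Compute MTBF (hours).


Formula: MTBF = Total operating time / Number of failures
MTBF = 11721 / 15
MTBF = 781.4 hours

781.4 hours


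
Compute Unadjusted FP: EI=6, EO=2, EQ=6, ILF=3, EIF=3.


UFP = EI*4 + EO*5 + EQ*4 + ILF*10 + EIF*7
UFP = 6*4 + 2*5 + 6*4 + 3*10 + 3*7
UFP = 24 + 10 + 24 + 30 + 21
UFP = 109

109


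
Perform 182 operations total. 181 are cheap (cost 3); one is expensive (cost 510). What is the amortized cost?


Formula: Amortized cost = Total cost / Operations
Total cost = (181 * 3) + (1 * 510)
Total cost = 543 + 510 = 1053
Amortized = 1053 / 182 = 5.7857

5.7857


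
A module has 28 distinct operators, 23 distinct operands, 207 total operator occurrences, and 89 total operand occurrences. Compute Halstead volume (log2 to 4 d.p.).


Formula: V = N * log2(η), where N = N1 + N2 and η = η1 + η2
η = 28 + 23 = 51
N = 207 + 89 = 296
log2(51) ≈ 5.6724
V = 296 * 5.6724 = 1679.03

1679.03


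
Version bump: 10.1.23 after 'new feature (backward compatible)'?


Current: 10.1.23
Change category: 'new feature (backward compatible)' → minor bump
SemVer rule: minor bump → increment MINOR, reset PATCH to 0 (MAJOR unchanged)
New: 10.2.0

10.2.0


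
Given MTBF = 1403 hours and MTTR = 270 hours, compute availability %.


Availability = MTBF / (MTBF + MTTR)
Availability = 1403 / (1403 + 270)
Availability = 1403 / 1673
Availability = 83.8613%

83.8613%


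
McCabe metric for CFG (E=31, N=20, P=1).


Formula: V(G) = E - N + 2P
V(G) = 31 - 20 + 2*1
V(G) = 11 + 2
V(G) = 13

13


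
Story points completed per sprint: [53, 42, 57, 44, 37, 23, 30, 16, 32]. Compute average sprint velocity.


Formula: Avg velocity = Total points / Number of sprints
Points: [53, 42, 57, 44, 37, 23, 30, 16, 32]
Sum = 53 + 42 + 57 + 44 + 37 + 23 + 30 + 16 + 32 = 334
Avg velocity = 334 / 9 = 37.11 points/sprint

37.11 points/sprint


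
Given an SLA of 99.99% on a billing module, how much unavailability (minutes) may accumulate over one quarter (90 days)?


Formula: allowed downtime = period * (100 - SLA) / 100
Period (quarter (90 days)) = 129600 minutes
Unavailability fraction = (100 - 99.99) / 100
Allowed downtime = 129600 * (100 - 99.99) / 100
Allowed downtime = 12.96 minutes

12.96 minutes


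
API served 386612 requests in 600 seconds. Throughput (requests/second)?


Formula: throughput = requests / seconds
throughput = 386612 / 600
throughput = 644.35 requests/second

644.35 requests/second


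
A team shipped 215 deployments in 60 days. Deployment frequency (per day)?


Formula: deployments per day = releases / days
= 215 / 60
= 3.583 deploys/day
(equivalently, 25.08 deploys/week)

3.583 deploys/day


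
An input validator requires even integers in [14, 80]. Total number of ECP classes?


Constraint: even integers in [14, 80]
Class 1: x < 14 — out-of-range invalid
Class 2: x in [14,80] but odd — wrong type invalid
Class 3: x in [14,80] and even — valid
Class 4: x > 80 — out-of-range invalid
Total equivalence classes: 4

4 equivalence classes


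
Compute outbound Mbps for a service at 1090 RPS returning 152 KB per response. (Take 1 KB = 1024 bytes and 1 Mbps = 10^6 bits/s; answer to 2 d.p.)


Formula: Mbps = payload_bytes * RPS * 8 / 1e6
Payload per request = 152 KB = 152 * 1024 = 155648 bytes
Total bytes/sec = 155648 * 1090 = 169656320
Total bits/sec = 169656320 * 8 = 1357250560
Mbps = 1357250560 / 1e6 = 1357.25

1357.25 Mbps


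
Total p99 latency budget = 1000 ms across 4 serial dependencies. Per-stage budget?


Formula: per_stage = total_budget / stages
per_stage = 1000 / 4
per_stage = 250.0 ms

250.0 ms


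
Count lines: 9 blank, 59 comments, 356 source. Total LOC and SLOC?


Total LOC = blank + comment + code
Total LOC = 9 + 59 + 356 = 424
SLOC (source only) = code = 356

Total LOC: 424, SLOC: 356


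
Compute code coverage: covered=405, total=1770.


Coverage = covered / total * 100
Coverage = 405 / 1770 * 100
Coverage = 22.88%

22.88%


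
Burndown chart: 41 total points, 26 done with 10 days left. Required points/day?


Formula: Required rate = Remaining points / Days left
Remaining = 41 - 26 = 15 points
Required rate = 15 / 10 = 1.5 points/day

1.5 points/day


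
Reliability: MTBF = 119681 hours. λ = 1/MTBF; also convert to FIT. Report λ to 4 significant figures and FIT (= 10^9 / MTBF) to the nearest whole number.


Formula: λ = 1 / MTBF; FIT = λ × 1e9 = 1e9 / MTBF
λ = 1 / 119681 ≈ 8.356e-06 failures/hour
FIT = 1e9 / 119681 ≈ 8356 failures per 1e9 hours (nearest whole number)

λ = 8.356e-06 /h, FIT = 8356


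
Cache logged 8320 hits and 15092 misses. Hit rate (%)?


Formula: hit rate = hits / (hits + misses) * 100
hit rate = 8320 / (8320 + 15092) * 100
hit rate = 8320 / 23412 * 100
hit rate = 35.54%

35.54%


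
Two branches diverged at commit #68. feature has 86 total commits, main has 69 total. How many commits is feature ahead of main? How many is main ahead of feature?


Common ancestor: commit #68
feature commits after divergence: 86 - 68 = 18
main commits after divergence: 69 - 68 = 1
feature is 18 commits ahead of main
main is 1 commits ahead of feature

feature ahead: 18, main ahead: 1


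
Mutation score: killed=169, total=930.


Mutation score = killed / total * 100
Mutation score = 169 / 930 * 100
Mutation score = 18.17%

18.17%


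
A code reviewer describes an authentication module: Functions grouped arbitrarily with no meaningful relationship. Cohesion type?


Reasoning: Worst: random grouping
Type: Coincidental cohesion

Coincidental cohesion


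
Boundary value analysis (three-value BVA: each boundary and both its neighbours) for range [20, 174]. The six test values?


Range: [20, 174]
Boundaries: just below min, min, min+1, max-1, max, just above max
Values: [19, 20, 21, 173, 174, 175]

[19, 20, 21, 173, 174, 175]


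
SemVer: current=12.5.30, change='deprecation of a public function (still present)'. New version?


Current: 12.5.30
Change category: 'deprecation of a public function (still present)' → minor bump
SemVer rule: minor bump → increment MINOR, reset PATCH to 0 (MAJOR unchanged)
New: 12.6.0

12.6.0


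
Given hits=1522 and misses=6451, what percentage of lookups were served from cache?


Formula: hit rate = hits / (hits + misses) * 100
hit rate = 1522 / (1522 + 6451) * 100
hit rate = 1522 / 7973 * 100
hit rate = 19.09%

19.09%


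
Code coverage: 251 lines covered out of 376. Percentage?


Coverage = covered / total * 100
Coverage = 251 / 376 * 100
Coverage = 66.76%

66.76%


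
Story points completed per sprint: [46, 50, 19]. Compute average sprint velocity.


Formula: Avg velocity = Total points / Number of sprints
Points: [46, 50, 19]
Sum = 46 + 50 + 19 = 115
Avg velocity = 115 / 3 = 38.33 points/sprint

38.33 points/sprint


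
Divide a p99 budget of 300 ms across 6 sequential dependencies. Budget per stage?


Formula: per_stage = total_budget / stages
per_stage = 300 / 6
per_stage = 50.0 ms

50.0 ms


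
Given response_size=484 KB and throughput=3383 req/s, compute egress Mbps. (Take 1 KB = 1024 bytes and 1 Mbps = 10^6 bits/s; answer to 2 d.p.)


Formula: Mbps = payload_bytes * RPS * 8 / 1e6
Payload per request = 484 KB = 484 * 1024 = 495616 bytes
Total bytes/sec = 495616 * 3383 = 1676668928
Total bits/sec = 1676668928 * 8 = 13413351424
Mbps = 13413351424 / 1e6 = 13413.35

13413.35 Mbps


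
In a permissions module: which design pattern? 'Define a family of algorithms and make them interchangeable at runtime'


This matches the Strategy pattern

Strategy


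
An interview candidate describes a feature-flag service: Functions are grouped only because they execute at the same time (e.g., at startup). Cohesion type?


Reasoning: Related by timing only
Type: Temporal cohesion

Temporal cohesion


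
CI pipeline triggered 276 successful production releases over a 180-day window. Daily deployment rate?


Formula: deployments per day = releases / days
= 276 / 180
= 1.533 deploys/day
(equivalently, 10.73 deploys/week)

1.533 deploys/day


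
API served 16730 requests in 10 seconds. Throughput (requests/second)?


Formula: throughput = requests / seconds
throughput = 16730 / 10
throughput = 1673.0 requests/second

1673.0 requests/second


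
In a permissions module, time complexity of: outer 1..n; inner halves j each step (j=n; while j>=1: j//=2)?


Reasoning: n times log n
Complexity: O(n log n)

O(n log n)


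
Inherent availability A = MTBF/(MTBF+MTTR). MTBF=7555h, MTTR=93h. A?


Availability = MTBF / (MTBF + MTTR)
Availability = 7555 / (7555 + 93)
Availability = 7555 / 7648
Availability = 98.784%

98.784%


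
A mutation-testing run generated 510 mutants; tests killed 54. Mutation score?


Mutation score = killed / total * 100
Mutation score = 54 / 510 * 100
Mutation score = 10.59%

10.59%


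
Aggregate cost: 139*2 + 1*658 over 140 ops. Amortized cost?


Formula: Amortized cost = Total cost / Operations
Total cost = (139 * 2) + (1 * 658)
Total cost = 278 + 658 = 936
Amortized = 936 / 140 = 6.6857

6.6857


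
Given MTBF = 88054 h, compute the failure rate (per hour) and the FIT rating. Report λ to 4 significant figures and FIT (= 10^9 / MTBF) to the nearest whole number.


Formula: λ = 1 / MTBF; FIT = λ × 1e9 = 1e9 / MTBF
λ = 1 / 88054 ≈ 1.136e-05 failures/hour
FIT = 1e9 / 88054 ≈ 11357 failures per 1e9 hours (nearest whole number)

λ = 1.136e-05 /h, FIT = 11357


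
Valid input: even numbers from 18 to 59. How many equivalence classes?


Constraint: even integers in [18, 59]
Class 1: x < 18 — out-of-range invalid
Class 2: x in [18,59] but odd — wrong type invalid
Class 3: x in [18,59] and even — valid
Class 4: x > 59 — out-of-range invalid
Total equivalence classes: 4

4 equivalence classes


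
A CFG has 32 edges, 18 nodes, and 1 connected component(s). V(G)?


Formula: V(G) = E - N + 2P
V(G) = 32 - 18 + 2*1
V(G) = 14 + 2
V(G) = 16

16


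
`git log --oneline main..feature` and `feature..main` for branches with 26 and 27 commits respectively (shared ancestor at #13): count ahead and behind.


Common ancestor: commit #13
feature commits after divergence: 26 - 13 = 13
main commits after divergence: 27 - 13 = 14
feature is 13 commits ahead of main
main is 14 commits ahead of feature

feature ahead: 13, main ahead: 14


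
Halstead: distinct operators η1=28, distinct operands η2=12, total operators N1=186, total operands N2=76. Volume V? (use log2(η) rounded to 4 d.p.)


Formula: V = N * log2(η), where N = N1 + N2 and η = η1 + η2
η = 28 + 12 = 40
N = 186 + 76 = 262
log2(40) ≈ 5.3219
V = 262 * 5.3219 = 1394.34

1394.34


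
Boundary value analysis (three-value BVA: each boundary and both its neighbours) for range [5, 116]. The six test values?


Range: [5, 116]
Boundaries: just below min, min, min+1, max-1, max, just above max
Values: [4, 5, 6, 115, 116, 117]

[4, 5, 6, 115, 116, 117]


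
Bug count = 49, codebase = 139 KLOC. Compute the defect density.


Defect density = defects / KLOC
Defect density = 49 / 139
Defect density = 0.353 defects/KLOC

0.353 defects/KLOC


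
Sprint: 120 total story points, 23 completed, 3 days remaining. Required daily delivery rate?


Formula: Required rate = Remaining points / Days left
Remaining = 120 - 23 = 97 points
Required rate = 97 / 3 = 32.33 points/day

32.33 points/day


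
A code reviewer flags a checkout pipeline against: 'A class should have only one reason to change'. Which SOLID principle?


This describes the Single Responsibility Principle (SRP)

Single Responsibility Principle (SRP)


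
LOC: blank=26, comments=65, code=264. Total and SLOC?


Total LOC = blank + comment + code
Total LOC = 26 + 65 + 264 = 355
SLOC (source only) = code = 264

Total LOC: 355, SLOC: 264


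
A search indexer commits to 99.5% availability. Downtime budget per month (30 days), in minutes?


Formula: allowed downtime = period * (100 - SLA) / 100
Period (month (30 days)) = 43200 minutes
Unavailability fraction = (100 - 99.5) / 100
Allowed downtime = 43200 * (100 - 99.5) / 100
Allowed downtime = 216.0 minutes

216.0 minutes


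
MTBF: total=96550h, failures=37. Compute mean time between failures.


Formula: MTBF = Total operating time / Number of failures
MTBF = 96550 / 37
MTBF = 2609.46 hours

2609.46 hours


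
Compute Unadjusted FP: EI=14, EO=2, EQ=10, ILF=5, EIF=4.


UFP = EI*4 + EO*5 + EQ*4 + ILF*10 + EIF*7
UFP = 14*4 + 2*5 + 10*4 + 5*10 + 4*7
UFP = 56 + 10 + 40 + 50 + 28
UFP = 184

184


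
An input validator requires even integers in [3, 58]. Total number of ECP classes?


Constraint: even integers in [3, 58]
Class 1: x < 3 — out-of-range invalid
Class 2: x in [3,58] but odd — wrong type invalid
Class 3: x in [3,58] and even — valid
Class 4: x > 58 — out-of-range invalid
Total equivalence classes: 4

4 equivalence classes


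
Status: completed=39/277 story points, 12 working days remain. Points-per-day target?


Formula: Required rate = Remaining points / Days left
Remaining = 277 - 39 = 238 points
Required rate = 238 / 12 = 19.83 points/day

19.83 points/day


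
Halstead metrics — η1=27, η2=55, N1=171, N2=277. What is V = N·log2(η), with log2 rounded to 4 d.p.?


Formula: V = N * log2(η), where N = N1 + N2 and η = η1 + η2
η = 27 + 55 = 82
N = 171 + 277 = 448
log2(82) ≈ 6.3576
V = 448 * 6.3576 = 2848.20

2848.20


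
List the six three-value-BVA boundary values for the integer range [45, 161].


Range: [45, 161]
Boundaries: just below min, min, min+1, max-1, max, just above max
Values: [44, 45, 46, 160, 161, 162]

[44, 45, 46, 160, 161, 162]


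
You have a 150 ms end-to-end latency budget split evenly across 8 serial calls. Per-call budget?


Formula: per_stage = total_budget / stages
per_stage = 150 / 8
per_stage = 18.75 ms

18.75 ms


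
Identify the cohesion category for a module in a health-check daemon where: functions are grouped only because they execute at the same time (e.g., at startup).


Reasoning: Related by timing only
Type: Temporal cohesion

Temporal cohesion


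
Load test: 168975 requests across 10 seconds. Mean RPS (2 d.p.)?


Formula: throughput = requests / seconds
throughput = 168975 / 10
throughput = 16897.5 requests/second

16897.5 requests/second


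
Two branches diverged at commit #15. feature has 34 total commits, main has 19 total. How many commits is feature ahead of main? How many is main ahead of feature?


Common ancestor: commit #15
feature commits after divergence: 34 - 15 = 19
main commits after divergence: 19 - 15 = 4
feature is 19 commits ahead of main
main is 4 commits ahead of feature

feature ahead: 19, main ahead: 4


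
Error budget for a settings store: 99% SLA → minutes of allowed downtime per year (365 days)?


Formula: allowed downtime = period * (100 - SLA) / 100
Period (year (365 days)) = 525600 minutes
Unavailability fraction = (100 - 99.0) / 100
Allowed downtime = 525600 * (100 - 99.0) / 100
Allowed downtime = 5256.0 minutes

5256.0 minutes


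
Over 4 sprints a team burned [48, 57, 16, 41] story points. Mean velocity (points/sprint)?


Formula: Avg velocity = Total points / Number of sprints
Points: [48, 57, 16, 41]
Sum = 48 + 57 + 16 + 41 = 162
Avg velocity = 162 / 4 = 40.5 points/sprint

40.5 points/sprint


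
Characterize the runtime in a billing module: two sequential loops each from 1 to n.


Reasoning: sequential dominates: O(n) + O(n) = O(n)
Complexity: O(n)

O(n)


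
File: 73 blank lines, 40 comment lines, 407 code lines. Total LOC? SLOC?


Total LOC = blank + comment + code
Total LOC = 73 + 40 + 407 = 520
SLOC (source only) = code = 407

Total LOC: 520, SLOC: 407


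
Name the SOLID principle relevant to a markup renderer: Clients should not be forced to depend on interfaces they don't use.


This describes the Interface Segregation Principle (ISP)

Interface Segregation Principle (ISP)


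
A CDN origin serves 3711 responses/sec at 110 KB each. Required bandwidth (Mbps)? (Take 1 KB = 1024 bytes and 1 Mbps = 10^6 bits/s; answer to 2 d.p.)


Formula: Mbps = payload_bytes * RPS * 8 / 1e6
Payload per request = 110 KB = 110 * 1024 = 112640 bytes
Total bytes/sec = 112640 * 3711 = 418007040
Total bits/sec = 418007040 * 8 = 3344056320
Mbps = 3344056320 / 1e6 = 3344.06

3344.06 Mbps


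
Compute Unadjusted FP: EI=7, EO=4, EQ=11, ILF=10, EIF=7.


UFP = EI*4 + EO*5 + EQ*4 + ILF*10 + EIF*7
UFP = 7*4 + 4*5 + 11*4 + 10*10 + 7*7
UFP = 28 + 20 + 44 + 100 + 49
UFP = 241

241


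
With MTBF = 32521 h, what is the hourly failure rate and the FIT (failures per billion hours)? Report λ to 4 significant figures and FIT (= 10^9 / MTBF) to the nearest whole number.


Formula: λ = 1 / MTBF; FIT = λ × 1e9 = 1e9 / MTBF
λ = 1 / 32521 ≈ 3.075e-05 failures/hour
FIT = 1e9 / 32521 ≈ 30749 failures per 1e9 hours (nearest whole number)

λ = 3.075e-05 /h, FIT = 30749


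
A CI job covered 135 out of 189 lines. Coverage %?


Coverage = covered / total * 100
Coverage = 135 / 189 * 100
Coverage = 71.43%

71.43%


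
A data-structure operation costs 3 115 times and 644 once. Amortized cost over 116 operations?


Formula: Amortized cost = Total cost / Operations
Total cost = (115 * 3) + (1 * 644)
Total cost = 345 + 644 = 989
Amortized = 989 / 116 = 8.5259

8.5259


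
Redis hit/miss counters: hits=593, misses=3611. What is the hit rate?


Formula: hit rate = hits / (hits + misses) * 100
hit rate = 593 / (593 + 3611) * 100
hit rate = 593 / 4204 * 100
hit rate = 14.11%

14.11%


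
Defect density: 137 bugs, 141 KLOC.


Defect density = defects / KLOC
Defect density = 137 / 141
Defect density = 0.972 defects/KLOC

0.972 defects/KLOC


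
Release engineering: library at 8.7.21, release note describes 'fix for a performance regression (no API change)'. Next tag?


Current: 8.7.21
Change category: 'fix for a performance regression (no API change)' → patch bump
SemVer rule: patch bump → increment PATCH (MAJOR and MINOR unchanged)
New: 8.7.22

8.7.22


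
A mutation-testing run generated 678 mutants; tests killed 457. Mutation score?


Mutation score = killed / total * 100
Mutation score = 457 / 678 * 100
Mutation score = 67.4%

67.4%


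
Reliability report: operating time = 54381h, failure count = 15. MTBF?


Formula: MTBF = Total operating time / Number of failures
MTBF = 54381 / 15
MTBF = 3625.4 hours

3625.4 hours


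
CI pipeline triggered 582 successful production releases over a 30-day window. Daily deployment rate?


Formula: deployments per day = releases / days
= 582 / 30
= 19.4 deploys/day
(equivalently, 135.8 deploys/week)

19.4 deploys/day


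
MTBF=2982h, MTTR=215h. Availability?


Availability = MTBF / (MTBF + MTTR)
Availability = 2982 / (2982 + 215)
Availability = 2982 / 3197
Availability = 93.2749%

93.2749%


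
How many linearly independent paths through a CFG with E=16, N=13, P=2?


Formula: V(G) = E - N + 2P
V(G) = 16 - 13 + 2*2
V(G) = 3 + 4
V(G) = 7

7


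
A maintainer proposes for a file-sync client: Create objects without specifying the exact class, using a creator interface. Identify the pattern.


This matches the Factory Method pattern

Factory Method


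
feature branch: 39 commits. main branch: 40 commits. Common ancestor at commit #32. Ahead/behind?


Common ancestor: commit #32
feature commits after divergence: 39 - 32 = 7
main commits after divergence: 40 - 32 = 8
feature is 7 commits ahead of main
main is 8 commits ahead of feature

feature ahead: 7, main ahead: 8


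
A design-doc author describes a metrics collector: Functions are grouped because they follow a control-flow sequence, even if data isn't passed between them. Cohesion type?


Reasoning: Grouped by order of execution within a routine, not by data flow
Type: Procedural cohesion

Procedural cohesion


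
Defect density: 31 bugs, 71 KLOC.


Defect density = defects / KLOC
Defect density = 31 / 71
Defect density = 0.437 defects/KLOC

0.437 defects/KLOC


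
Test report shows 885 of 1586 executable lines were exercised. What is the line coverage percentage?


Coverage = covered / total * 100
Coverage = 885 / 1586 * 100
Coverage = 55.8%

55.8%


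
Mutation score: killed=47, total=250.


Mutation score = killed / total * 100
Mutation score = 47 / 250 * 100
Mutation score = 18.8%

18.8%


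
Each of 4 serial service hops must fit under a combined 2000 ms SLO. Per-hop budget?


Formula: per_stage = total_budget / stages
per_stage = 2000 / 4
per_stage = 500.0 ms

500.0 ms


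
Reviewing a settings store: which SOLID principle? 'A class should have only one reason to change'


This describes the Single Responsibility Principle (SRP)

Single Responsibility Principle (SRP)


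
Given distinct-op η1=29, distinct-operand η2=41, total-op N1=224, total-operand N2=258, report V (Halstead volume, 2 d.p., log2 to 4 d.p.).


Formula: V = N * log2(η), where N = N1 + N2 and η = η1 + η2
η = 29 + 41 = 70
N = 224 + 258 = 482
log2(70) ≈ 6.1293
V = 482 * 6.1293 = 2954.32

2954.32


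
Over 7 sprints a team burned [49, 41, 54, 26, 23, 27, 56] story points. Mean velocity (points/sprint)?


Formula: Avg velocity = Total points / Number of sprints
Points: [49, 41, 54, 26, 23, 27, 56]
Sum = 49 + 41 + 54 + 26 + 23 + 27 + 56 = 276
Avg velocity = 276 / 7 = 39.43 points/sprint

39.43 points/sprint


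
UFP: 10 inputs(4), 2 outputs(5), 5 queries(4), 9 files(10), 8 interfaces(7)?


UFP = EI*4 + EO*5 + EQ*4 + ILF*10 + EIF*7
UFP = 10*4 + 2*5 + 5*4 + 9*10 + 8*7
UFP = 40 + 10 + 20 + 90 + 56
UFP = 216

216


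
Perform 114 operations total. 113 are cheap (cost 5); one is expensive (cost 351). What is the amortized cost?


Formula: Amortized cost = Total cost / Operations
Total cost = (113 * 5) + (1 * 351)
Total cost = 565 + 351 = 916
Amortized = 916 / 114 = 8.0351

8.0351


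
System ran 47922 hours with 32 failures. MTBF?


Formula: MTBF = Total operating time / Number of failures
MTBF = 47922 / 32
MTBF = 1497.56 hours

1497.56 hours


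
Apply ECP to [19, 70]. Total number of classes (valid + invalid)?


Valid range: [19, 70]
Class 1: x < 19 — invalid
Class 2: 19 ≤ x ≤ 70 — valid
Class 3: x > 70 — invalid
Total equivalence classes: 3

3 equivalence classes


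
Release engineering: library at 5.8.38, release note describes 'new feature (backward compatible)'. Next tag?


Current: 5.8.38
Change category: 'new feature (backward compatible)' → minor bump
SemVer rule: minor bump → increment MINOR, reset PATCH to 0 (MAJOR unchanged)
New: 5.9.0

5.9.0


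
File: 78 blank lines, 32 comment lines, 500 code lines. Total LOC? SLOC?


Total LOC = blank + comment + code
Total LOC = 78 + 32 + 500 = 610
SLOC (source only) = code = 500

Total LOC: 610, SLOC: 500


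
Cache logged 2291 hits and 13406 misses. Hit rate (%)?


Formula: hit rate = hits / (hits + misses) * 100
hit rate = 2291 / (2291 + 13406) * 100
hit rate = 2291 / 15697 * 100
hit rate = 14.6%

14.6%


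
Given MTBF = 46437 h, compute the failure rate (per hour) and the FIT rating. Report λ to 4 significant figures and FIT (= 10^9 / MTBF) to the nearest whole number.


Formula: λ = 1 / MTBF; FIT = λ × 1e9 = 1e9 / MTBF
λ = 1 / 46437 ≈ 2.153e-05 failures/hour
FIT = 1e9 / 46437 ≈ 21535 failures per 1e9 hours (nearest whole number)

λ = 2.153e-05 /h, FIT = 21535


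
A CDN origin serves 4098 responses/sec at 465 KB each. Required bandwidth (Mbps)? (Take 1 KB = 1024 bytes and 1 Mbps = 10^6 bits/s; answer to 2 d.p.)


Formula: Mbps = payload_bytes * RPS * 8 / 1e6
Payload per request = 465 KB = 465 * 1024 = 476160 bytes
Total bytes/sec = 476160 * 4098 = 1951303680
Total bits/sec = 1951303680 * 8 = 15610429440
Mbps = 15610429440 / 1e6 = 15610.43

15610.43 Mbps


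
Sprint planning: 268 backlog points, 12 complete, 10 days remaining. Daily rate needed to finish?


Formula: Required rate = Remaining points / Days left
Remaining = 268 - 12 = 256 points
Required rate = 256 / 10 = 25.6 points/day

25.6 points/day


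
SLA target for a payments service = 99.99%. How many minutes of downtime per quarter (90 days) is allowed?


Formula: allowed downtime = period * (100 - SLA) / 100
Period (quarter (90 days)) = 129600 minutes
Unavailability fraction = (100 - 99.99) / 100
Allowed downtime = 129600 * (100 - 99.99) / 100
Allowed downtime = 12.96 minutes

12.96 minutes


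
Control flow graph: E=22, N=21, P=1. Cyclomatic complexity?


Formula: V(G) = E - N + 2P
V(G) = 22 - 21 + 2*1
V(G) = 1 + 2
V(G) = 3

3


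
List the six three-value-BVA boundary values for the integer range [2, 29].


Range: [2, 29]
Boundaries: just below min, min, min+1, max-1, max, just above max
Values: [1, 2, 3, 28, 29, 30]

[1, 2, 3, 28, 29, 30]


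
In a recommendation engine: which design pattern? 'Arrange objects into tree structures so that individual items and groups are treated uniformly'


This matches the Composite pattern

Composite


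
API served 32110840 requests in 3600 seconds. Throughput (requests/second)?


Formula: throughput = requests / seconds
throughput = 32110840 / 3600
throughput = 8919.68 requests/second

8919.68 requests/second


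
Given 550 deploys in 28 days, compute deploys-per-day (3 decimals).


Formula: deployments per day = releases / days
= 550 / 28
= 19.643 deploys/day
(equivalently, 137.5 deploys/week)

19.643 deploys/day


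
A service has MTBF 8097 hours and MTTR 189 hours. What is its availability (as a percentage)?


Availability = MTBF / (MTBF + MTTR)
Availability = 8097 / (8097 + 189)
Availability = 8097 / 8286
Availability = 97.719%

97.719%


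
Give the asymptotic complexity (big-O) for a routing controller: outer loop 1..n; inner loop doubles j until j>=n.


Reasoning: linear outer times logarithmic inner
Complexity: O(n log n)

O(n log n)


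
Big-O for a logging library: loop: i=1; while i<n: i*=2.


Reasoning: i doubles each step so iterations are log2(n)
Complexity: O(log n)

O(log n)


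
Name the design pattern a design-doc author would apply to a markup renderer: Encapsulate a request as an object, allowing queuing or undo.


This matches the Command pattern

Command


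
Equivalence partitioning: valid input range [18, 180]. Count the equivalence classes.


Valid range: [18, 180]
Class 1: x < 18 — invalid
Class 2: 18 ≤ x ≤ 180 — valid
Class 3: x > 180 — invalid
Total equivalence classes: 3

3 equivalence classes


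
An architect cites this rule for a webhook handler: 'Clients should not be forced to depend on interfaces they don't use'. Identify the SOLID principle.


This describes the Interface Segregation Principle (ISP)

Interface Segregation Principle (ISP)


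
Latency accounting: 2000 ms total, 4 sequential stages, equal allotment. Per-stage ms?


Formula: per_stage = total_budget / stages
per_stage = 2000 / 4
per_stage = 500.0 ms

500.0 ms


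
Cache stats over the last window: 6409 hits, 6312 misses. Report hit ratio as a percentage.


Formula: hit rate = hits / (hits + misses) * 100
hit rate = 6409 / (6409 + 6312) * 100
hit rate = 6409 / 12721 * 100
hit rate = 50.38%

50.38%


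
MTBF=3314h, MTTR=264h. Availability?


Availability = MTBF / (MTBF + MTTR)
Availability = 3314 / (3314 + 264)
Availability = 3314 / 3578
Availability = 92.6216%

92.6216%


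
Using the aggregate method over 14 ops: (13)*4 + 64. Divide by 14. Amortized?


Formula: Amortized cost = Total cost / Operations
Total cost = (13 * 4) + (1 * 64)
Total cost = 52 + 64 = 116
Amortized = 116 / 14 = 8.2857

8.2857


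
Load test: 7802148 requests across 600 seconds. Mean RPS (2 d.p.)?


Formula: throughput = requests / seconds
throughput = 7802148 / 600
throughput = 13003.58 requests/second

13003.58 requests/second


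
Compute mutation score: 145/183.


Mutation score = killed / total * 100
Mutation score = 145 / 183 * 100
Mutation score = 79.23%

79.23%


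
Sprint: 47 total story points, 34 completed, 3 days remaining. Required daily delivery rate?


Formula: Required rate = Remaining points / Days left
Remaining = 47 - 34 = 13 points
Required rate = 13 / 3 = 4.33 points/day

4.33 points/day


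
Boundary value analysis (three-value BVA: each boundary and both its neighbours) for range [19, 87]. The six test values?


Range: [19, 87]
Boundaries: just below min, min, min+1, max-1, max, just above max
Values: [18, 19, 20, 86, 87, 88]

[18, 19, 20, 86, 87, 88]


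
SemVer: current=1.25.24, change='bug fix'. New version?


Current: 1.25.24
Change category: 'bug fix' → patch bump
SemVer rule: patch bump → increment PATCH (MAJOR and MINOR unchanged)
New: 1.25.25

1.25.25


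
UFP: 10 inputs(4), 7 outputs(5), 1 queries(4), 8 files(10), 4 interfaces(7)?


UFP = EI*4 + EO*5 + EQ*4 + ILF*10 + EIF*7
UFP = 10*4 + 7*5 + 1*4 + 8*10 + 4*7
UFP = 40 + 35 + 4 + 80 + 28
UFP = 187

187


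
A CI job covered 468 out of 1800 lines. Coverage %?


Coverage = covered / total * 100
Coverage = 468 / 1800 * 100
Coverage = 26.0%

26.0%


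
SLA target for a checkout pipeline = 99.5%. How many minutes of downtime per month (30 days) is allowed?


Formula: allowed downtime = period * (100 - SLA) / 100
Period (month (30 days)) = 43200 minutes
Unavailability fraction = (100 - 99.5) / 100
Allowed downtime = 43200 * (100 - 99.5) / 100
Allowed downtime = 216.0 minutes

216.0 minutes


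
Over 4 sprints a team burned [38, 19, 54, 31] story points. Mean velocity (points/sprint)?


Formula: Avg velocity = Total points / Number of sprints
Points: [38, 19, 54, 31]
Sum = 38 + 19 + 54 + 31 = 142
Avg velocity = 142 / 4 = 35.5 points/sprint

35.5 points/sprint


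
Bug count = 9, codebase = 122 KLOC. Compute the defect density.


Defect density = defects / KLOC
Defect density = 9 / 122
Defect density = 0.074 defects/KLOC

0.074 defects/KLOC


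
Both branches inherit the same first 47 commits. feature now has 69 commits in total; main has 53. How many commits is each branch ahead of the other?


Common ancestor: commit #47
feature commits after divergence: 69 - 47 = 22
main commits after divergence: 53 - 47 = 6
feature is 22 commits ahead of main
main is 6 commits ahead of feature

feature ahead: 22, main ahead: 6


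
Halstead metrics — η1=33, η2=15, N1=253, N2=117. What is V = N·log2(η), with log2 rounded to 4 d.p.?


Formula: V = N * log2(η), where N = N1 + N2 and η = η1 + η2
η = 33 + 15 = 48
N = 253 + 117 = 370
log2(48) ≈ 5.5850
V = 370 * 5.5850 = 2066.45

2066.45


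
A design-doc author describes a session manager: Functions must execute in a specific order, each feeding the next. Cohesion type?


Reasoning: Output of one is input to next
Type: Sequential cohesion

Sequential cohesion


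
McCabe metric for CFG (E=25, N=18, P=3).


Formula: V(G) = E - N + 2P
V(G) = 25 - 18 + 2*3
V(G) = 7 + 6
V(G) = 13

13


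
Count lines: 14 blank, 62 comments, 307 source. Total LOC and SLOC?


Total LOC = blank + comment + code
Total LOC = 14 + 62 + 307 = 383
SLOC (source only) = code = 307

Total LOC: 383, SLOC: 307


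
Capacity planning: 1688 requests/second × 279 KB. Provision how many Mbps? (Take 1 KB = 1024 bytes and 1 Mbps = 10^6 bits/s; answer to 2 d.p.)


Formula: Mbps = payload_bytes * RPS * 8 / 1e6
Payload per request = 279 KB = 279 * 1024 = 285696 bytes
Total bytes/sec = 285696 * 1688 = 482254848
Total bits/sec = 482254848 * 8 = 3858038784
Mbps = 3858038784 / 1e6 = 3858.04

3858.04 Mbps


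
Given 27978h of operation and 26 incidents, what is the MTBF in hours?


Formula: MTBF = Total operating time / Number of failures
MTBF = 27978 / 26
MTBF = 1076.08 hours

1076.08 hours


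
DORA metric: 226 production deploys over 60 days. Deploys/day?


Formula: deployments per day = releases / days
= 226 / 60
= 3.767 deploys/day
(equivalently, 26.37 deploys/week)

3.767 deploys/day


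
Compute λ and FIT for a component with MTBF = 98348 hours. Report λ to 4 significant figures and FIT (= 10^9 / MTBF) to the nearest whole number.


Formula: λ = 1 / MTBF; FIT = λ × 1e9 = 1e9 / MTBF
λ = 1 / 98348 ≈ 1.017e-05 failures/hour
FIT = 1e9 / 98348 ≈ 10168 failures per 1e9 hours (nearest whole number)

λ = 1.017e-05 /h, FIT = 10168


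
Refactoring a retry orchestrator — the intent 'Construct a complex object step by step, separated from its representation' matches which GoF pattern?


This matches the Builder pattern

Builder


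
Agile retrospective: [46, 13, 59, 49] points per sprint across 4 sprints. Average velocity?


Formula: Avg velocity = Total points / Number of sprints
Points: [46, 13, 59, 49]
Sum = 46 + 13 + 59 + 49 = 167
Avg velocity = 167 / 4 = 41.75 points/sprint

41.75 points/sprint


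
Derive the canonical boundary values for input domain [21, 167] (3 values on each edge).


Range: [21, 167]
Boundaries: just below min, min, min+1, max-1, max, just above max
Values: [20, 21, 22, 166, 167, 168]

[20, 21, 22, 166, 167, 168]


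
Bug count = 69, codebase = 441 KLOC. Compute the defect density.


Defect density = defects / KLOC
Defect density = 69 / 441
Defect density = 0.156 defects/KLOC

0.156 defects/KLOC


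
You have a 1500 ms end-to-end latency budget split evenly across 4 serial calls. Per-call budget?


Formula: per_stage = total_budget / stages
per_stage = 1500 / 4
per_stage = 375.0 ms

375.0 ms


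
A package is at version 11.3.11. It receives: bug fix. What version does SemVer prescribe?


Current: 11.3.11
Change category: 'bug fix' → patch bump
SemVer rule: patch bump → increment PATCH (MAJOR and MINOR unchanged)
New: 11.3.12

11.3.12


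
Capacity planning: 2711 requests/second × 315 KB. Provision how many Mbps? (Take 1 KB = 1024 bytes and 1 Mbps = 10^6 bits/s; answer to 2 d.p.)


Formula: Mbps = payload_bytes * RPS * 8 / 1e6
Payload per request = 315 KB = 315 * 1024 = 322560 bytes
Total bytes/sec = 322560 * 2711 = 874460160
Total bits/sec = 874460160 * 8 = 6995681280
Mbps = 6995681280 / 1e6 = 6995.68

6995.68 Mbps


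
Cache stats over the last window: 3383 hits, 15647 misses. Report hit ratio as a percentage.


Formula: hit rate = hits / (hits + misses) * 100
hit rate = 3383 / (3383 + 15647) * 100
hit rate = 3383 / 19030 * 100
hit rate = 17.78%

17.78%


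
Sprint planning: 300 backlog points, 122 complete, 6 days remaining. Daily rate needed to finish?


Formula: Required rate = Remaining points / Days left
Remaining = 300 - 122 = 178 points
Required rate = 178 / 6 = 29.67 points/day

29.67 points/day


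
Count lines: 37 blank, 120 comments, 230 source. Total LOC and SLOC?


Total LOC = blank + comment + code
Total LOC = 37 + 120 + 230 = 387
SLOC (source only) = code = 230

Total LOC: 387, SLOC: 230


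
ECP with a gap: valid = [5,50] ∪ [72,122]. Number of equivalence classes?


Valid ranges: [5,50] and [72,122]
Class 1: x < 5 — invalid
Class 2: 5 ≤ x ≤ 50 — valid
Class 3: 50 < x < 72 — invalid (gap between ranges)
Class 4: 72 ≤ x ≤ 122 — valid
Class 5: x > 122 — invalid
Total equivalence classes: 5

5 equivalence classes


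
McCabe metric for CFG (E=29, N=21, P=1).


Formula: V(G) = E - N + 2P
V(G) = 29 - 21 + 2*1
V(G) = 8 + 2
V(G) = 10

10


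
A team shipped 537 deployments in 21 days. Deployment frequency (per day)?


Formula: deployments per day = releases / days
= 537 / 21
= 25.571 deploys/day
(equivalently, 179.0 deploys/week)

25.571 deploys/day


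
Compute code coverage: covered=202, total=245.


Coverage = covered / total * 100
Coverage = 202 / 245 * 100
Coverage = 82.45%

82.45%


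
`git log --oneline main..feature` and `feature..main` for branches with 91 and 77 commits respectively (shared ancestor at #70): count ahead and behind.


Common ancestor: commit #70
feature commits after divergence: 91 - 70 = 21
main commits after divergence: 77 - 70 = 7
feature is 21 commits ahead of main
main is 7 commits ahead of feature

feature ahead: 21, main ahead: 7


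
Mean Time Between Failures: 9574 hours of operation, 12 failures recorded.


Formula: MTBF = Total operating time / Number of failures
MTBF = 9574 / 12
MTBF = 797.83 hours

797.83 hours


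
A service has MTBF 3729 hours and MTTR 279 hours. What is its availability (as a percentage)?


Availability = MTBF / (MTBF + MTTR)
Availability = 3729 / (3729 + 279)
Availability = 3729 / 4008
Availability = 93.0389%

93.0389%


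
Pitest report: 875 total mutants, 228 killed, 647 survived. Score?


Mutation score = killed / total * 100
Mutation score = 228 / 875 * 100
Mutation score = 26.06%

26.06%


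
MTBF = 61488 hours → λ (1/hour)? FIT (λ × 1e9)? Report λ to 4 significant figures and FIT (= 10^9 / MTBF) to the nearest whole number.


Formula: λ = 1 / MTBF; FIT = λ × 1e9 = 1e9 / MTBF
λ = 1 / 61488 ≈ 1.626e-05 failures/hour
FIT = 1e9 / 61488 ≈ 16263 failures per 1e9 hours (nearest whole number)

λ = 1.626e-05 /h, FIT = 16263


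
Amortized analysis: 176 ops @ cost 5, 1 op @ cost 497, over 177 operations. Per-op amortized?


Formula: Amortized cost = Total cost / Operations
Total cost = (176 * 5) + (1 * 497)
Total cost = 880 + 497 = 1377
Amortized = 1377 / 177 = 7.7797

7.7797


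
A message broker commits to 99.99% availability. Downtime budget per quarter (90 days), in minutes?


Formula: allowed downtime = period * (100 - SLA) / 100
Period (quarter (90 days)) = 129600 minutes
Unavailability fraction = (100 - 99.99) / 100
Allowed downtime = 129600 * (100 - 99.99) / 100
Allowed downtime = 12.96 minutes

12.96 minutes


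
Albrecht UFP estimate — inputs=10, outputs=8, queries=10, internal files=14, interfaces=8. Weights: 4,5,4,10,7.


UFP = EI*4 + EO*5 + EQ*4 + ILF*10 + EIF*7
UFP = 10*4 + 8*5 + 10*4 + 14*10 + 8*7
UFP = 40 + 40 + 40 + 140 + 56
UFP = 316

316


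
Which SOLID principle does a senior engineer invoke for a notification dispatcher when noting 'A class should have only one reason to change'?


This describes the Single Responsibility Principle (SRP)

Single Responsibility Principle (SRP)
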